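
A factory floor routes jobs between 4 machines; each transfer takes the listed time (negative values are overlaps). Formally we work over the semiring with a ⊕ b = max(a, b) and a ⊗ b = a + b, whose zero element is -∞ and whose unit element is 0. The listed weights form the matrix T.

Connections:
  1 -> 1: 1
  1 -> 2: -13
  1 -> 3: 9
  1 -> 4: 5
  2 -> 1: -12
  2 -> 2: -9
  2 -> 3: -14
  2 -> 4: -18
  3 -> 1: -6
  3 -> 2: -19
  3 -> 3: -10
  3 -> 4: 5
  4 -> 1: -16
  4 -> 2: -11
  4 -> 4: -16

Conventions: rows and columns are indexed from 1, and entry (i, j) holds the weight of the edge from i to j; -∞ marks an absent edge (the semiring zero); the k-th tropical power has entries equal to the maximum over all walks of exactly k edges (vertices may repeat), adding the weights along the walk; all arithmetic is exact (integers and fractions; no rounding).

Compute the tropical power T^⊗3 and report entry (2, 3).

T^⊗2:
  [3, -6, 10, 14]
  [-11, -18, -3, -7]
  [-5, -6, 3, -1]
  [-15, -20, -7, -11]
T^⊗3:
  [4, 3, 12, 15]
  [-9, -18, -2, 2]
  [-3, -12, 4, 8]
  [-13, -22, -6, -2]
Key observation: the optimum is the walk 2->1->1->3, with weight (-12) + 1 + 9 = -2.
Optimal value attained by: walk 2->1->1->3.
Answer: (T^⊗3)[2][3] = -2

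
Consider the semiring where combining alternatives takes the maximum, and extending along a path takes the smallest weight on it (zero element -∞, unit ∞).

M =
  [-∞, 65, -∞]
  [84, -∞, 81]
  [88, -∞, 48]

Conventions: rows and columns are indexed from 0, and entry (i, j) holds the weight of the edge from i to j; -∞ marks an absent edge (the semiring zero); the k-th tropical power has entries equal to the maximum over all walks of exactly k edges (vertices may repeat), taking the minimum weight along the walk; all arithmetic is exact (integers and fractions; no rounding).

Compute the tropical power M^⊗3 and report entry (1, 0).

M^⊗2:
  [65, -∞, 65]
  [81, 65, 48]
  [48, 65, 48]
M^⊗3:
  [65, 65, 48]
  [65, 65, 65]
  [65, 48, 65]
Key observation: the optimum is the walk 1->0->1->0, with weight 84 min 65 min 84 = 65.
Optimal value attained by: walk 1->0->1->0.
Answer: (M^⊗3)[1][0] = 65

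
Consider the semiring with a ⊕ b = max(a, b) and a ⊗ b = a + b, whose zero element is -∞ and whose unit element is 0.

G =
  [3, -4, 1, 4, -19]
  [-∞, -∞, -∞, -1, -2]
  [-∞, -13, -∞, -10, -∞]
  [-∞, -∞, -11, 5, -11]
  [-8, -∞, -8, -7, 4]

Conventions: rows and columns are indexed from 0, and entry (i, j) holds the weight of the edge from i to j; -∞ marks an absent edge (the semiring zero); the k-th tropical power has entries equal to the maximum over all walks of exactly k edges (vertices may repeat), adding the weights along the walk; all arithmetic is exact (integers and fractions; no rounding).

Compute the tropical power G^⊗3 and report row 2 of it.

G^⊗2:
  [6, -1, 4, 9, -6]
  [-10, -∞, -10, 4, 2]
  [-∞, -∞, -21, -5, -15]
  [-19, -24, -6, 10, -6]
  [-4, -12, -4, -2, 8]
G^⊗3:
  [9, 2, 7, 14, -2]
  [-6, -14, -6, 9, 6]
  [-23, -34, -16, 0, -11]
  [-14, -19, -1, 15, -1]
  [0, -8, 0, 3, 12]
Answer: row 2 of G^⊗3 = [-23, -34, -16, 0, -11]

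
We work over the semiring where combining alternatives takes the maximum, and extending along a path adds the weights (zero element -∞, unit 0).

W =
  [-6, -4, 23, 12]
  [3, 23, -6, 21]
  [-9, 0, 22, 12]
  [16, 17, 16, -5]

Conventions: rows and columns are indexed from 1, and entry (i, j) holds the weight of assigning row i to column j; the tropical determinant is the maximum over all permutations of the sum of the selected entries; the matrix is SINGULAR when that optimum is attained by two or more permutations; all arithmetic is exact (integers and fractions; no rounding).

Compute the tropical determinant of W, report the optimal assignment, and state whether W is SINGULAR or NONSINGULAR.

σ = (1, 2, 3, 4): (-6) + 23 + 22 + (-5) = 34
σ = (1, 2, 4, 3): (-6) + 23 + 12 + 16 = 45
σ = (1, 3, 2, 4): (-6) + (-6) + 0 + (-5) = -17
σ = (1, 3, 4, 2): (-6) + (-6) + 12 + 17 = 17
σ = (1, 4, 2, 3): (-6) + 21 + 0 + 16 = 31
σ = (1, 4, 3, 2): (-6) + 21 + 22 + 17 = 54
σ = (2, 1, 3, 4): (-4) + 3 + 22 + (-5) = 16
σ = (2, 1, 4, 3): (-4) + 3 + 12 + 16 = 27
σ = (2, 3, 1, 4): (-4) + (-6) + (-9) + (-5) = -24
σ = (2, 3, 4, 1): (-4) + (-6) + 12 + 16 = 18
σ = (2, 4, 1, 3): (-4) + 21 + (-9) + 16 = 24
σ = (2, 4, 3, 1): (-4) + 21 + 22 + 16 = 55
σ = (3, 1, 2, 4): 23 + 3 + 0 + (-5) = 21
σ = (3, 1, 4, 2): 23 + 3 + 12 + 17 = 55
σ = (3, 2, 1, 4): 23 + 23 + (-9) + (-5) = 32
σ = (3, 2, 4, 1): 23 + 23 + 12 + 16 = 74
σ = (3, 4, 1, 2): 23 + 21 + (-9) + 17 = 52
σ = (3, 4, 2, 1): 23 + 21 + 0 + 16 = 60
σ = (4, 1, 2, 3): 12 + 3 + 0 + 16 = 31
σ = (4, 1, 3, 2): 12 + 3 + 22 + 17 = 54
σ = (4, 2, 1, 3): 12 + 23 + (-9) + 16 = 42
σ = (4, 2, 3, 1): 12 + 23 + 22 + 16 = 73
σ = (4, 3, 1, 2): 12 + (-6) + (-9) + 17 = 14
σ = (4, 3, 2, 1): 12 + (-6) + 0 + 16 = 22
Optimal value attained by: σ = (3, 2, 4, 1).
Answer: det⊕(W) = 74; verdict: NONSINGULAR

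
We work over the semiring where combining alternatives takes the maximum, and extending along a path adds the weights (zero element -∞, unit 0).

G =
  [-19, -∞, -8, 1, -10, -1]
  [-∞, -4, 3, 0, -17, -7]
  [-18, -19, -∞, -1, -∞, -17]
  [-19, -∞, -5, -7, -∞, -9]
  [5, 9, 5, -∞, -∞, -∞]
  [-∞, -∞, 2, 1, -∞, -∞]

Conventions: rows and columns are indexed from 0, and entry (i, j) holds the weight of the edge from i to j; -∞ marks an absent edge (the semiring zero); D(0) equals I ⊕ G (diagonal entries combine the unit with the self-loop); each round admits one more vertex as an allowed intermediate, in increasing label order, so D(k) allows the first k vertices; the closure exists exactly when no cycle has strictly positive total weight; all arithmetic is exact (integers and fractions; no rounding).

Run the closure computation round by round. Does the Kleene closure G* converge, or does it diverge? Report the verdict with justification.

D(0):
  [0, -∞, -8, 1, -10, -1]
  [-∞, 0, 3, 0, -17, -7]
  [-18, -19, 0, -1, -∞, -17]
  [-19, -∞, -5, 0, -∞, -9]
  [5, 9, 5, -∞, 0, -∞]
  [-∞, -∞, 2, 1, -∞, 0]
D(1):
  [0, -∞, -8, 1, -10, -1]
  [-∞, 0, 3, 0, -17, -7]
  [-18, -19, 0, -1, -28, -17]
  [-19, -∞, -5, 0, -29, -9]
  [5, 9, 5, 6, 0, 4]
  [-∞, -∞, 2, 1, -∞, 0]
D(2):
  [0, -∞, -8, 1, -10, -1]
  [-∞, 0, 3, 0, -17, -7]
  [-18, -19, 0, -1, -28, -17]
  [-19, -∞, -5, 0, -29, -9]
  [5, 9, 12, 9, 0, 4]
  [-∞, -∞, 2, 1, -∞, 0]
D(3):
  [0, -27, -8, 1, -10, -1]
  [-15, 0, 3, 2, -17, -7]
  [-18, -19, 0, -1, -28, -17]
  [-19, -24, -5, 0, -29, -9]
  [5, 9, 12, 11, 0, 4]
  [-16, -17, 2, 1, -26, 0]
D(4):
  [0, -23, -4, 1, -10, -1]
  [-15, 0, 3, 2, -17, -7]
  [-18, -19, 0, -1, -28, -10]
  [-19, -24, -5, 0, -29, -9]
  [5, 9, 12, 11, 0, 4]
  [-16, -17, 2, 1, -26, 0]
D(5):
  [0, -1, 2, 1, -10, -1]
  [-12, 0, 3, 2, -17, -7]
  [-18, -19, 0, -1, -28, -10]
  [-19, -20, -5, 0, -29, -9]
  [5, 9, 12, 11, 0, 4]
  [-16, -17, 2, 1, -26, 0]
D(6):
  [0, -1, 2, 1, -10, -1]
  [-12, 0, 3, 2, -17, -7]
  [-18, -19, 0, -1, -28, -10]
  [-19, -20, -5, 0, -29, -9]
  [5, 9, 12, 11, 0, 4]
  [-16, -17, 2, 1, -26, 0]
Key observation: every diagonal entry stays at the unit through all rounds, so no improving cycle exists.
Answer: CONVERGES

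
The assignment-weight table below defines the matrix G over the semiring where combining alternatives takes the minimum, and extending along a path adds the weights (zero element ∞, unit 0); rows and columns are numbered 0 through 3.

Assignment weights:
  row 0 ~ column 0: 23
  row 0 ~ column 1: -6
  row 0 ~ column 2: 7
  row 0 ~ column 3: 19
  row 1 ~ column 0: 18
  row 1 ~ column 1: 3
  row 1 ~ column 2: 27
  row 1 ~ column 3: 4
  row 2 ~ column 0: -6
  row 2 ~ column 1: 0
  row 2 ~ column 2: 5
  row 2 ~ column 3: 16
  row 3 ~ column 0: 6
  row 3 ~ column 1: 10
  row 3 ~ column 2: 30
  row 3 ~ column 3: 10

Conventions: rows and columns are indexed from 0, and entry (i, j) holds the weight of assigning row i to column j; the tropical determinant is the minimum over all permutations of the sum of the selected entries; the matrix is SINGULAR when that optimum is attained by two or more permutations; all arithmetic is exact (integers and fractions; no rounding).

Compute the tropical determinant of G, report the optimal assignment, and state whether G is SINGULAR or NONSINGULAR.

σ = (0, 1, 2, 3): 23 + 3 + 5 + 10 = 41
σ = (0, 1, 3, 2): 23 + 3 + 16 + 30 = 72
σ = (0, 2, 1, 3): 23 + 27 + 0 + 10 = 60
σ = (0, 2, 3, 1): 23 + 27 + 16 + 10 = 76
σ = (0, 3, 1, 2): 23 + 4 + 0 + 30 = 57
σ = (0, 3, 2, 1): 23 + 4 + 5 + 10 = 42
σ = (1, 0, 2, 3): (-6) + 18 + 5 + 10 = 27
σ = (1, 0, 3, 2): (-6) + 18 + 16 + 30 = 58
σ = (1, 2, 0, 3): (-6) + 27 + (-6) + 10 = 25
σ = (1, 2, 3, 0): (-6) + 27 + 16 + 6 = 43
σ = (1, 3, 0, 2): (-6) + 4 + (-6) + 30 = 22
σ = (1, 3, 2, 0): (-6) + 4 + 5 + 6 = 9
σ = (2, 0, 1, 3): 7 + 18 + 0 + 10 = 35
σ = (2, 0, 3, 1): 7 + 18 + 16 + 10 = 51
σ = (2, 1, 0, 3): 7 + 3 + (-6) + 10 = 14
σ = (2, 1, 3, 0): 7 + 3 + 16 + 6 = 32
σ = (2, 3, 0, 1): 7 + 4 + (-6) + 10 = 15
σ = (2, 3, 1, 0): 7 + 4 + 0 + 6 = 17
σ = (3, 0, 1, 2): 19 + 18 + 0 + 30 = 67
σ = (3, 0, 2, 1): 19 + 18 + 5 + 10 = 52
σ = (3, 1, 0, 2): 19 + 3 + (-6) + 30 = 46
σ = (3, 1, 2, 0): 19 + 3 + 5 + 6 = 33
σ = (3, 2, 0, 1): 19 + 27 + (-6) + 10 = 50
σ = (3, 2, 1, 0): 19 + 27 + 0 + 6 = 52
Optimal value attained by: σ = (1, 3, 2, 0).
Answer: det⊕(G) = 9; verdict: NONSINGULAR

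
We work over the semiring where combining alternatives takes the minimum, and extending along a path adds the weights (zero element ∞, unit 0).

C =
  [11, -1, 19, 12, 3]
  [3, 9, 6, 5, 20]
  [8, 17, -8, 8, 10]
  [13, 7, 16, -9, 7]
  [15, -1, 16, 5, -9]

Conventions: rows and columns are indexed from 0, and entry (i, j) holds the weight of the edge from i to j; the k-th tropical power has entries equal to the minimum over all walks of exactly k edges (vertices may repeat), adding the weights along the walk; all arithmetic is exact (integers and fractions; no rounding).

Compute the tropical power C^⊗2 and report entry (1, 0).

C^⊗2:
  [2, 2, 5, 3, -6]
  [12, 2, -2, -4, 6]
  [0, 7, -16, -1, 1]
  [4, -2, 7, -18, -2]
  [2, -10, 5, -4, -18]
Key observation: the optimum is the walk 1->1->0, with weight 9 + 3 = 12.
Optimal value attained by: walk 1->1->0.
Answer: (C^⊗2)[1][0] = 12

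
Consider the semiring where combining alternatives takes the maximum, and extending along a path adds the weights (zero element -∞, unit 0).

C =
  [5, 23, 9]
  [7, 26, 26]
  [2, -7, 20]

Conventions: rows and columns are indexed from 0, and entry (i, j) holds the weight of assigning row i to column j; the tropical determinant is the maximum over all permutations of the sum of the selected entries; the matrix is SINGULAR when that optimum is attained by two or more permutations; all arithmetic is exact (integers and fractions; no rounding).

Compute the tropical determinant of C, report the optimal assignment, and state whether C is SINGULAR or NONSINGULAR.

σ = (0, 1, 2): 5 + 26 + 20 = 51
σ = (0, 2, 1): 5 + 26 + (-7) = 24
σ = (1, 0, 2): 23 + 7 + 20 = 50
σ = (1, 2, 0): 23 + 26 + 2 = 51
σ = (2, 0, 1): 9 + 7 + (-7) = 9
σ = (2, 1, 0): 9 + 26 + 2 = 37
Optimal value attained by: σ = (0, 1, 2).
Answer: det⊕(C) = 51; verdict: SINGULAR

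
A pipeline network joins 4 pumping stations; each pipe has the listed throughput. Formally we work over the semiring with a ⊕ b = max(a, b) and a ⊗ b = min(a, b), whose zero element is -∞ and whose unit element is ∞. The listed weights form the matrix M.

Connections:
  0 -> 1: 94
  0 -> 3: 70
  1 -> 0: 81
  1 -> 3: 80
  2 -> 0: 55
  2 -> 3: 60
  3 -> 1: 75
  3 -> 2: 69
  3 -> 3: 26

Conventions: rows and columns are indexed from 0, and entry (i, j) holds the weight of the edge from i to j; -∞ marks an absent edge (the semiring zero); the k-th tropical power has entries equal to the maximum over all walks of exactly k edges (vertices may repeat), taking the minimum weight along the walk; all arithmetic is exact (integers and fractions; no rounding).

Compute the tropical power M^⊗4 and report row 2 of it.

M^⊗2:
  [81, 70, 69, 80]
  [-∞, 81, 69, 70]
  [-∞, 60, 60, 55]
  [75, 26, 26, 75]
M^⊗3:
  [70, 81, 69, 70]
  [81, 70, 69, 80]
  [60, 55, 55, 60]
  [26, 75, 69, 70]
M^⊗4:
  [81, 70, 69, 80]
  [70, 81, 69, 70]
  [55, 60, 60, 60]
  [75, 70, 69, 75]
Answer: row 2 of M^⊗4 = [55, 60, 60, 60]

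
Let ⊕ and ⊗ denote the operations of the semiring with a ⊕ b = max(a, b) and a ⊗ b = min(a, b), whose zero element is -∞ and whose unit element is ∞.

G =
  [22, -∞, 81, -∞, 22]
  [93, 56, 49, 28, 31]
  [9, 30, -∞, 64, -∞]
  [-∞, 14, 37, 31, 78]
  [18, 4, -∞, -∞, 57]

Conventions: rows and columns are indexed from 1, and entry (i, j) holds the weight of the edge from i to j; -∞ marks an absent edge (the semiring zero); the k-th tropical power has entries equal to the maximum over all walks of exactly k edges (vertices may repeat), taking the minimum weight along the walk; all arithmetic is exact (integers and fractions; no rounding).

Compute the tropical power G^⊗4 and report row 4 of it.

G^⊗2:
  [22, 30, 22, 64, 22]
  [56, 56, 81, 49, 31]
  [30, 30, 37, 31, 64]
  [18, 30, 31, 37, 57]
  [18, 4, 18, 4, 57]
G^⊗3:
  [30, 30, 37, 31, 64]
  [56, 56, 56, 64, 49]
  [30, 30, 31, 37, 57]
  [30, 30, 37, 31, 57]
  [18, 18, 18, 18, 57]
G^⊗4:
  [30, 30, 31, 37, 57]
  [56, 56, 56, 56, 64]
  [30, 30, 37, 31, 57]
  [30, 30, 31, 37, 57]
  [18, 18, 18, 18, 57]
Answer: row 4 of G^⊗4 = [30, 30, 31, 37, 57]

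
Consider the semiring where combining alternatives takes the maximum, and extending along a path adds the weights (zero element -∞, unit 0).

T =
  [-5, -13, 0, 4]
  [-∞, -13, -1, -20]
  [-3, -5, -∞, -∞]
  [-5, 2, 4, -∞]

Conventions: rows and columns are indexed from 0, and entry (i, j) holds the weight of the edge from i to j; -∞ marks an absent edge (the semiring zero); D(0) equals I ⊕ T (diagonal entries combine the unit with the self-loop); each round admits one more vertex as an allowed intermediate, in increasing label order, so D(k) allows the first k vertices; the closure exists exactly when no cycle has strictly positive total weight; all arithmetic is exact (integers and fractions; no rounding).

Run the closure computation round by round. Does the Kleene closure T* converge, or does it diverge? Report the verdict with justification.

D(0):
  [0, -13, 0, 4]
  [-∞, 0, -1, -20]
  [-3, -5, 0, -∞]
  [-5, 2, 4, 0]
D(1):
  [0, -13, 0, 4]
  [-∞, 0, -1, -20]
  [-3, -5, 0, 1]
  [-5, 2, 4, 0]
D(2):
  [0, -13, 0, 4]
  [-∞, 0, -1, -20]
  [-3, -5, 0, 1]
  [-5, 2, 4, 0]
Detection: at round 3, diagonal entry (3, 3) turns strictly positive.
Key observation: the cycle 3->1->2->0->3 has total weight 2 + (-1) + (-3) + 4, which is strictly positive.
Answer: DIVERGES — positive cycle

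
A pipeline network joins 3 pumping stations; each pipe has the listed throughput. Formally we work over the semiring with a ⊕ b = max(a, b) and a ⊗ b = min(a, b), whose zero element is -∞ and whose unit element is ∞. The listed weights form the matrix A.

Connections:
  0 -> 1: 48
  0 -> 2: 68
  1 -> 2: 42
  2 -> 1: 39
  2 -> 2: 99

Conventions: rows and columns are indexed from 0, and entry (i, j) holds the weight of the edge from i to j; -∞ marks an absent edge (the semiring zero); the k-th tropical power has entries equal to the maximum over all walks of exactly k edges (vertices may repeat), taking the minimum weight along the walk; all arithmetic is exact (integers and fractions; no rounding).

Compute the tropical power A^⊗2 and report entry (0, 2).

A^⊗2:
  [-∞, 39, 68]
  [-∞, 39, 42]
  [-∞, 39, 99]
Key observation: the optimum is the walk 0->2->2, with weight 68 min 99 = 68.
Optimal value attained by: walk 0->2->2.
Answer: (A^⊗2)[0][2] = 68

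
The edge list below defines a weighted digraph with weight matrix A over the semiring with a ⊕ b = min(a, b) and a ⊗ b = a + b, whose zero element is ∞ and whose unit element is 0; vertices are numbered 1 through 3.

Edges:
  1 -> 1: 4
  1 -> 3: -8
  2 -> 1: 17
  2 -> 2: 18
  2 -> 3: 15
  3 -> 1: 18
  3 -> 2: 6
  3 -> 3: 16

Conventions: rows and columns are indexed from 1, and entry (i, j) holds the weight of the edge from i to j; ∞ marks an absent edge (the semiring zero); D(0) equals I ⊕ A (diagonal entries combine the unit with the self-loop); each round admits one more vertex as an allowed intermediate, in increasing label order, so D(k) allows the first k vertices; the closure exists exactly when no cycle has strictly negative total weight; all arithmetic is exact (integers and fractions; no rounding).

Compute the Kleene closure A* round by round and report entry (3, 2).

D(0):
  [0, ∞, -8]
  [17, 0, 15]
  [18, 6, 0]
D(1):
  [0, ∞, -8]
  [17, 0, 9]
  [18, 6, 0]
D(2):
  [0, ∞, -8]
  [17, 0, 9]
  [18, 6, 0]
D(3):
  [0, -2, -8]
  [17, 0, 9]
  [18, 6, 0]
Answer: A*[3][2] = 6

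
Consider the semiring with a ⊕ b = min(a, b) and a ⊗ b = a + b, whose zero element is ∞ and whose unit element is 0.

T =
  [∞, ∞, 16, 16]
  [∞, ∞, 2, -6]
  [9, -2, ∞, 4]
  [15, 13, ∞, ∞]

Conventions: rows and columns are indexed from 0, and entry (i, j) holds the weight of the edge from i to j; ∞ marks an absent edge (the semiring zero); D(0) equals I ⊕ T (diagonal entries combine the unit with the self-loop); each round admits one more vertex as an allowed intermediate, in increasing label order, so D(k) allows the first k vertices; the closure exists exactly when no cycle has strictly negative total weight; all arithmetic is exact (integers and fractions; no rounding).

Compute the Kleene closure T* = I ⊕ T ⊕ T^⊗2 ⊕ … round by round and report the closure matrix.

D(0):
  [0, ∞, 16, 16]
  [∞, 0, 2, -6]
  [9, -2, 0, 4]
  [15, 13, ∞, 0]
D(1):
  [0, ∞, 16, 16]
  [∞, 0, 2, -6]
  [9, -2, 0, 4]
  [15, 13, 31, 0]
D(2):
  [0, ∞, 16, 16]
  [∞, 0, 2, -6]
  [9, -2, 0, -8]
  [15, 13, 15, 0]
D(3):
  [0, 14, 16, 8]
  [11, 0, 2, -6]
  [9, -2, 0, -8]
  [15, 13, 15, 0]
D(4):
  [0, 14, 16, 8]
  [9, 0, 2, -6]
  [7, -2, 0, -8]
  [15, 13, 15, 0]
Answer: T* = [[0, 14, 16, 8], [9, 0, 2, -6], [7, -2, 0, -8], [15, 13, 15, 0]]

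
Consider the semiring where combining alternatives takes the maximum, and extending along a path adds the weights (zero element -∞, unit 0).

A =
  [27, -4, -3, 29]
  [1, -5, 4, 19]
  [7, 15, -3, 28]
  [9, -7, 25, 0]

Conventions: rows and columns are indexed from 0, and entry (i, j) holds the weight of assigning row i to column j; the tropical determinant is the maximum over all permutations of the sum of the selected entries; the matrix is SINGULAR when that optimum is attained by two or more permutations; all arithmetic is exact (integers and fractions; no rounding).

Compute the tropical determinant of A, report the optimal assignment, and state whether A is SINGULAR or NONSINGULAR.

σ = (0, 1, 2, 3): 27 + (-5) + (-3) + 0 = 19
σ = (0, 1, 3, 2): 27 + (-5) + 28 + 25 = 75
σ = (0, 2, 1, 3): 27 + 4 + 15 + 0 = 46
σ = (0, 2, 3, 1): 27 + 4 + 28 + (-7) = 52
σ = (0, 3, 1, 2): 27 + 19 + 15 + 25 = 86
σ = (0, 3, 2, 1): 27 + 19 + (-3) + (-7) = 36
σ = (1, 0, 2, 3): (-4) + 1 + (-3) + 0 = -6
σ = (1, 0, 3, 2): (-4) + 1 + 28 + 25 = 50
σ = (1, 2, 0, 3): (-4) + 4 + 7 + 0 = 7
σ = (1, 2, 3, 0): (-4) + 4 + 28 + 9 = 37
σ = (1, 3, 0, 2): (-4) + 19 + 7 + 25 = 47
σ = (1, 3, 2, 0): (-4) + 19 + (-3) + 9 = 21
σ = (2, 0, 1, 3): (-3) + 1 + 15 + 0 = 13
σ = (2, 0, 3, 1): (-3) + 1 + 28 + (-7) = 19
σ = (2, 1, 0, 3): (-3) + (-5) + 7 + 0 = -1
σ = (2, 1, 3, 0): (-3) + (-5) + 28 + 9 = 29
σ = (2, 3, 0, 1): (-3) + 19 + 7 + (-7) = 16
σ = (2, 3, 1, 0): (-3) + 19 + 15 + 9 = 40
σ = (3, 0, 1, 2): 29 + 1 + 15 + 25 = 70
σ = (3, 0, 2, 1): 29 + 1 + (-3) + (-7) = 20
σ = (3, 1, 0, 2): 29 + (-5) + 7 + 25 = 56
σ = (3, 1, 2, 0): 29 + (-5) + (-3) + 9 = 30
σ = (3, 2, 0, 1): 29 + 4 + 7 + (-7) = 33
σ = (3, 2, 1, 0): 29 + 4 + 15 + 9 = 57
Optimal value attained by: σ = (0, 3, 1, 2).
Answer: det⊕(A) = 86; verdict: NONSINGULAR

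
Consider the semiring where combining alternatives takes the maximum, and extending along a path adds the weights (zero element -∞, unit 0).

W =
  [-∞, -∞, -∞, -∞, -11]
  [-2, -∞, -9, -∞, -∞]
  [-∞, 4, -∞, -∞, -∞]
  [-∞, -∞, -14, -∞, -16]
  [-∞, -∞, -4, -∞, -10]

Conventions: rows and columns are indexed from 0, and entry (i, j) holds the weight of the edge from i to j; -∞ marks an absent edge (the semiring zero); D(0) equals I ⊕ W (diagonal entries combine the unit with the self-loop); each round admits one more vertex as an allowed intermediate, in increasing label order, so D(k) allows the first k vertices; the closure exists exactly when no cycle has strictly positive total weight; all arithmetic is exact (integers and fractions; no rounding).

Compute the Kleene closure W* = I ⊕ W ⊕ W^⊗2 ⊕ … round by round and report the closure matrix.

D(0):
  [0, -∞, -∞, -∞, -11]
  [-2, 0, -9, -∞, -∞]
  [-∞, 4, 0, -∞, -∞]
  [-∞, -∞, -14, 0, -16]
  [-∞, -∞, -4, -∞, 0]
D(1):
  [0, -∞, -∞, -∞, -11]
  [-2, 0, -9, -∞, -13]
  [-∞, 4, 0, -∞, -∞]
  [-∞, -∞, -14, 0, -16]
  [-∞, -∞, -4, -∞, 0]
D(2):
  [0, -∞, -∞, -∞, -11]
  [-2, 0, -9, -∞, -13]
  [2, 4, 0, -∞, -9]
  [-∞, -∞, -14, 0, -16]
  [-∞, -∞, -4, -∞, 0]
D(3):
  [0, -∞, -∞, -∞, -11]
  [-2, 0, -9, -∞, -13]
  [2, 4, 0, -∞, -9]
  [-12, -10, -14, 0, -16]
  [-2, 0, -4, -∞, 0]
D(4):
  [0, -∞, -∞, -∞, -11]
  [-2, 0, -9, -∞, -13]
  [2, 4, 0, -∞, -9]
  [-12, -10, -14, 0, -16]
  [-2, 0, -4, -∞, 0]
D(5):
  [0, -11, -15, -∞, -11]
  [-2, 0, -9, -∞, -13]
  [2, 4, 0, -∞, -9]
  [-12, -10, -14, 0, -16]
  [-2, 0, -4, -∞, 0]
Answer: W* = [[0, -11, -15, -∞, -11], [-2, 0, -9, -∞, -13], [2, 4, 0, -∞, -9], [-12, -10, -14, 0, -16], [-2, 0, -4, -∞, 0]]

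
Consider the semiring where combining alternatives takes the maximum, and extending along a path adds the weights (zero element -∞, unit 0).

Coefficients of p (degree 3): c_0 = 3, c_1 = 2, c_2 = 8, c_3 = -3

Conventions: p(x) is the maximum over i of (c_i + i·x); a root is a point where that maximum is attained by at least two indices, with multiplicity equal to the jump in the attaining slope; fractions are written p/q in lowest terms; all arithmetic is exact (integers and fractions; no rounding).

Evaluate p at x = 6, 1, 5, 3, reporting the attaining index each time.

p(6) = max(3+0·6=3, 2+1·6=8, 8+2·6=20, -3+3·6=15) = 20 (attained by i=2)
p(1) = max(3+0·1=3, 2+1·1=3, 8+2·1=10, -3+3·1=0) = 10 (attained by i=2)
p(5) = max(3+0·5=3, 2+1·5=7, 8+2·5=18, -3+3·5=12) = 18 (attained by i=2)
p(3) = max(3+0·3=3, 2+1·3=5, 8+2·3=14, -3+3·3=6) = 14 (attained by i=2)
Answer: p(6) = 20; p(1) = 10; p(5) = 18; p(3) = 14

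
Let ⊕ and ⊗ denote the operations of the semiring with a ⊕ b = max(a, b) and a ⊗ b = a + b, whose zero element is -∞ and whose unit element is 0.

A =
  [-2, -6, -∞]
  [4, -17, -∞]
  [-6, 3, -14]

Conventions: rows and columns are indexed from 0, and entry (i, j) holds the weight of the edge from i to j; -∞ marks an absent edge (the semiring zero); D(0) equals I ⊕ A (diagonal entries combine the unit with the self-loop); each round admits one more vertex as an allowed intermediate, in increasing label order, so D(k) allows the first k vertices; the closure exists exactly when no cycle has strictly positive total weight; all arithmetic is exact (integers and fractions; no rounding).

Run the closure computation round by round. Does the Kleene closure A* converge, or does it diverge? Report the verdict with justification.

D(0):
  [0, -6, -∞]
  [4, 0, -∞]
  [-6, 3, 0]
D(1):
  [0, -6, -∞]
  [4, 0, -∞]
  [-6, 3, 0]
D(2):
  [0, -6, -∞]
  [4, 0, -∞]
  [7, 3, 0]
D(3):
  [0, -6, -∞]
  [4, 0, -∞]
  [7, 3, 0]
Key observation: every diagonal entry stays at the unit through all rounds, so no improving cycle exists.
Answer: CONVERGES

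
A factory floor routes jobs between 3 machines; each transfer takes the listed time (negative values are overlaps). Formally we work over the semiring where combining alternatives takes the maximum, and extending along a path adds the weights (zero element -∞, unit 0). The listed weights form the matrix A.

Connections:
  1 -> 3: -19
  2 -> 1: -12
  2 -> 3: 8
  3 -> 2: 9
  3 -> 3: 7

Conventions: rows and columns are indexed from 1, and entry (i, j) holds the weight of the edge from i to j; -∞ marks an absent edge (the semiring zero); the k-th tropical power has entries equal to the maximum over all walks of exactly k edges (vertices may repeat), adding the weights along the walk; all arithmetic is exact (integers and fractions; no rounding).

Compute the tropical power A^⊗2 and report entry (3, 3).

A^⊗2:
  [-∞, -10, -12]
  [-∞, 17, 15]
  [-3, 16, 17]
Key observation: the optimum is the walk 3->2->3, with weight 9 + 8 = 17.
Optimal value attained by: walk 3->2->3.
Answer: (A^⊗2)[3][3] = 17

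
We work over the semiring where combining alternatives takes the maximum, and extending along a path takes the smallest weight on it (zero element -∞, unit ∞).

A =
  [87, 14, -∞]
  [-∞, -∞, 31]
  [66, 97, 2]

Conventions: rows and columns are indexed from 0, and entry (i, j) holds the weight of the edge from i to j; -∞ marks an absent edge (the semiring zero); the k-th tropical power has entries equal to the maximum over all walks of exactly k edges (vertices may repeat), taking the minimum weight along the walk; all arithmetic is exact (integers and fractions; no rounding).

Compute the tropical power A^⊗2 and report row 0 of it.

A^⊗2:
  [87, 14, 14]
  [31, 31, 2]
  [66, 14, 31]
Answer: row 0 of A^⊗2 = [87, 14, 14]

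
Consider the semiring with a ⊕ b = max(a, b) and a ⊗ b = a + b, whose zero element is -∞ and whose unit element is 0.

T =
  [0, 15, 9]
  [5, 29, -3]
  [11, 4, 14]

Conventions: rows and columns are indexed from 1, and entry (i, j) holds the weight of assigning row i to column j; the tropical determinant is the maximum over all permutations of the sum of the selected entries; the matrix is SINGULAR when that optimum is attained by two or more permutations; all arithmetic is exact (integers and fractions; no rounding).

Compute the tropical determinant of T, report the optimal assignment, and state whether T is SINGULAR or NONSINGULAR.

σ = (1, 2, 3): 0 + 29 + 14 = 43
σ = (1, 3, 2): 0 + (-3) + 4 = 1
σ = (2, 1, 3): 15 + 5 + 14 = 34
σ = (2, 3, 1): 15 + (-3) + 11 = 23
σ = (3, 1, 2): 9 + 5 + 4 = 18
σ = (3, 2, 1): 9 + 29 + 11 = 49
Optimal value attained by: σ = (3, 2, 1).
Answer: det⊕(T) = 49; verdict: NONSINGULAR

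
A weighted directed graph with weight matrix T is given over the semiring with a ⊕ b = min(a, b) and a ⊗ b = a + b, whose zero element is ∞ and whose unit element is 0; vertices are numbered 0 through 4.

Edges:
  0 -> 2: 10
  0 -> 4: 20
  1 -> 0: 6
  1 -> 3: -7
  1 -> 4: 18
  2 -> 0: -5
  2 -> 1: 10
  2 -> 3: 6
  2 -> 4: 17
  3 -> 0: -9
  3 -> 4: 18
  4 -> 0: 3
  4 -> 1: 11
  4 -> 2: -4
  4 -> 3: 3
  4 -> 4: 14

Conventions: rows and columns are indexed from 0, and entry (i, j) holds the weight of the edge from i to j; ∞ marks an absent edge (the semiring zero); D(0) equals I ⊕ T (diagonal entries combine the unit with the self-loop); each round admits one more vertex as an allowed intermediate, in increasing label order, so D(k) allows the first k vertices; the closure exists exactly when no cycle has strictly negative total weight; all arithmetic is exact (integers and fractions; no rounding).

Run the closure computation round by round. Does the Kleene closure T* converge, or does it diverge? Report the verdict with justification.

D(0):
  [0, ∞, 10, ∞, 20]
  [6, 0, ∞, -7, 18]
  [-5, 10, 0, 6, 17]
  [-9, ∞, ∞, 0, 18]
  [3, 11, -4, 3, 0]
D(1):
  [0, ∞, 10, ∞, 20]
  [6, 0, 16, -7, 18]
  [-5, 10, 0, 6, 15]
  [-9, ∞, 1, 0, 11]
  [3, 11, -4, 3, 0]
D(2):
  [0, ∞, 10, ∞, 20]
  [6, 0, 16, -7, 18]
  [-5, 10, 0, 3, 15]
  [-9, ∞, 1, 0, 11]
  [3, 11, -4, 3, 0]
D(3):
  [0, 20, 10, 13, 20]
  [6, 0, 16, -7, 18]
  [-5, 10, 0, 3, 15]
  [-9, 11, 1, 0, 11]
  [-9, 6, -4, -1, 0]
D(4):
  [0, 20, 10, 13, 20]
  [-16, 0, -6, -7, 4]
  [-6, 10, 0, 3, 14]
  [-9, 11, 1, 0, 11]
  [-10, 6, -4, -1, 0]
D(5):
  [0, 20, 10, 13, 20]
  [-16, 0, -6, -7, 4]
  [-6, 10, 0, 3, 14]
  [-9, 11, 1, 0, 11]
  [-10, 6, -4, -1, 0]
Key observation: every diagonal entry stays at the unit through all rounds, so no improving cycle exists.
Answer: CONVERGES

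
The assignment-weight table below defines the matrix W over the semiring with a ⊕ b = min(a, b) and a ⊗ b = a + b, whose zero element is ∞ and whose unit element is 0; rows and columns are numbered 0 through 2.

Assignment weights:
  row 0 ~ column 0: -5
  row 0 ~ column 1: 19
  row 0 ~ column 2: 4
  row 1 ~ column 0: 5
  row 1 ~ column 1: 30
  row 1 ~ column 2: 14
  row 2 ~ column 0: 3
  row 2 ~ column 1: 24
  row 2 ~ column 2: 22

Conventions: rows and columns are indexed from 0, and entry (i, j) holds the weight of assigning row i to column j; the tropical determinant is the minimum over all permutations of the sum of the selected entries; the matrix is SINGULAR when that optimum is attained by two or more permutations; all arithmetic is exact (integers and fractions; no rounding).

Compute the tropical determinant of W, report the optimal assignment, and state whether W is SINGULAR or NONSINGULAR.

σ = (0, 1, 2): (-5) + 30 + 22 = 47
σ = (0, 2, 1): (-5) + 14 + 24 = 33
σ = (1, 0, 2): 19 + 5 + 22 = 46
σ = (1, 2, 0): 19 + 14 + 3 = 36
σ = (2, 0, 1): 4 + 5 + 24 = 33
σ = (2, 1, 0): 4 + 30 + 3 = 37
Optimal value attained by: σ = (0, 2, 1).
Answer: det⊕(W) = 33; verdict: SINGULAR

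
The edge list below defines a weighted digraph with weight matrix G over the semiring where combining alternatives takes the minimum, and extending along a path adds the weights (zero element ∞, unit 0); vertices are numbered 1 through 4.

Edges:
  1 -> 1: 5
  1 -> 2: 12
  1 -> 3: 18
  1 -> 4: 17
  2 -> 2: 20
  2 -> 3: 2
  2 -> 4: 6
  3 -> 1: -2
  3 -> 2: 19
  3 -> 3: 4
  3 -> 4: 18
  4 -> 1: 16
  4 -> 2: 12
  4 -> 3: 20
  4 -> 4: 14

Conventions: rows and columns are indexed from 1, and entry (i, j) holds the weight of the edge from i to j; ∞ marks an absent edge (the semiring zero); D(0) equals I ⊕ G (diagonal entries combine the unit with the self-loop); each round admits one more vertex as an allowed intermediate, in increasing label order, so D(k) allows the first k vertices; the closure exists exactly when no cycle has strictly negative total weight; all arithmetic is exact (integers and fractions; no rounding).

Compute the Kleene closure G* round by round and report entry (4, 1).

D(0):
  [0, 12, 18, 17]
  [∞, 0, 2, 6]
  [-2, 19, 0, 18]
  [16, 12, 20, 0]
D(1):
  [0, 12, 18, 17]
  [∞, 0, 2, 6]
  [-2, 10, 0, 15]
  [16, 12, 20, 0]
D(2):
  [0, 12, 14, 17]
  [∞, 0, 2, 6]
  [-2, 10, 0, 15]
  [16, 12, 14, 0]
D(3):
  [0, 12, 14, 17]
  [0, 0, 2, 6]
  [-2, 10, 0, 15]
  [12, 12, 14, 0]
D(4):
  [0, 12, 14, 17]
  [0, 0, 2, 6]
  [-2, 10, 0, 15]
  [12, 12, 14, 0]
Answer: G*[4][1] = 12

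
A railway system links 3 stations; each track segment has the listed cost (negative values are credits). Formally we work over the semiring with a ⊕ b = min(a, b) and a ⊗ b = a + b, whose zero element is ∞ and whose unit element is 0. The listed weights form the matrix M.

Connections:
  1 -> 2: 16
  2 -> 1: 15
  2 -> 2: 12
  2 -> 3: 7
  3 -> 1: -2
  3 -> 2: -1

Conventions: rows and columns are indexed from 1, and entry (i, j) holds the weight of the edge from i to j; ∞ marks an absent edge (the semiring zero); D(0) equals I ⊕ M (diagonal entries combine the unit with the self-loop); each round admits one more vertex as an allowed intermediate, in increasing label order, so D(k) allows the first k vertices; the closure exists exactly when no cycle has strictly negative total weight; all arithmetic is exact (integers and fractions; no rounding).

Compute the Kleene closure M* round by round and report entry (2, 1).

D(0):
  [0, 16, ∞]
  [15, 0, 7]
  [-2, -1, 0]
D(1):
  [0, 16, ∞]
  [15, 0, 7]
  [-2, -1, 0]
D(2):
  [0, 16, 23]
  [15, 0, 7]
  [-2, -1, 0]
D(3):
  [0, 16, 23]
  [5, 0, 7]
  [-2, -1, 0]
Answer: M*[2][1] = 5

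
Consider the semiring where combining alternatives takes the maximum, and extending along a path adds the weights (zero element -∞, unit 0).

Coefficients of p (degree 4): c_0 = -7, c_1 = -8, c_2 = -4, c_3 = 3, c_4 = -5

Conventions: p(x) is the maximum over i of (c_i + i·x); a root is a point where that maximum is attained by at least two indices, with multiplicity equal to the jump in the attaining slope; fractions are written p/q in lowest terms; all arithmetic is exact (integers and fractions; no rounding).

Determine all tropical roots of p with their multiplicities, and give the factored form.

hull edge (i=0, c=-7) to (i=3, c=3): slope 10/3, span 3
hull edge (i=3, c=3) to (i=4, c=-5): slope -8, span 1
Factored form: p(x) = -5 ⊗ (x ⊕ (-10/3)) ⊗ (x ⊕ (-10/3)) ⊗ (x ⊕ (-10/3)) ⊗ (x ⊕ 8)
Answer: roots = -10/3 (mult 3), 8 (mult 1)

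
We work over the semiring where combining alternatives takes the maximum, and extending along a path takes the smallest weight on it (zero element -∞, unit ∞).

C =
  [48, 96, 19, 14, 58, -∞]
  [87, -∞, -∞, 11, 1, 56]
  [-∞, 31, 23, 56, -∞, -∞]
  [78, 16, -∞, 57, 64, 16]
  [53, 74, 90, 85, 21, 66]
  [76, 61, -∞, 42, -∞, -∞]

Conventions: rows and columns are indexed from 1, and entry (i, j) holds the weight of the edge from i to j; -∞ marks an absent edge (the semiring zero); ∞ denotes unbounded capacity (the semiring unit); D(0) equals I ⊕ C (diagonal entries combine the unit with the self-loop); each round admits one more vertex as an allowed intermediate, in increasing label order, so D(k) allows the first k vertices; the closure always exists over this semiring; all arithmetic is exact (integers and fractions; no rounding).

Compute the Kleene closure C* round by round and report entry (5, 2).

D(0):
  [∞, 96, 19, 14, 58, -∞]
  [87, ∞, -∞, 11, 1, 56]
  [-∞, 31, ∞, 56, -∞, -∞]
  [78, 16, -∞, ∞, 64, 16]
  [53, 74, 90, 85, ∞, 66]
  [76, 61, -∞, 42, -∞, ∞]
D(1):
  [∞, 96, 19, 14, 58, -∞]
  [87, ∞, 19, 14, 58, 56]
  [-∞, 31, ∞, 56, -∞, -∞]
  [78, 78, 19, ∞, 64, 16]
  [53, 74, 90, 85, ∞, 66]
  [76, 76, 19, 42, 58, ∞]
D(2):
  [∞, 96, 19, 14, 58, 56]
  [87, ∞, 19, 14, 58, 56]
  [31, 31, ∞, 56, 31, 31]
  [78, 78, 19, ∞, 64, 56]
  [74, 74, 90, 85, ∞, 66]
  [76, 76, 19, 42, 58, ∞]
D(3):
  [∞, 96, 19, 19, 58, 56]
  [87, ∞, 19, 19, 58, 56]
  [31, 31, ∞, 56, 31, 31]
  [78, 78, 19, ∞, 64, 56]
  [74, 74, 90, 85, ∞, 66]
  [76, 76, 19, 42, 58, ∞]
D(4):
  [∞, 96, 19, 19, 58, 56]
  [87, ∞, 19, 19, 58, 56]
  [56, 56, ∞, 56, 56, 56]
  [78, 78, 19, ∞, 64, 56]
  [78, 78, 90, 85, ∞, 66]
  [76, 76, 19, 42, 58, ∞]
D(5):
  [∞, 96, 58, 58, 58, 58]
  [87, ∞, 58, 58, 58, 58]
  [56, 56, ∞, 56, 56, 56]
  [78, 78, 64, ∞, 64, 64]
  [78, 78, 90, 85, ∞, 66]
  [76, 76, 58, 58, 58, ∞]
D(6):
  [∞, 96, 58, 58, 58, 58]
  [87, ∞, 58, 58, 58, 58]
  [56, 56, ∞, 56, 56, 56]
  [78, 78, 64, ∞, 64, 64]
  [78, 78, 90, 85, ∞, 66]
  [76, 76, 58, 58, 58, ∞]
Answer: C*[5][2] = 78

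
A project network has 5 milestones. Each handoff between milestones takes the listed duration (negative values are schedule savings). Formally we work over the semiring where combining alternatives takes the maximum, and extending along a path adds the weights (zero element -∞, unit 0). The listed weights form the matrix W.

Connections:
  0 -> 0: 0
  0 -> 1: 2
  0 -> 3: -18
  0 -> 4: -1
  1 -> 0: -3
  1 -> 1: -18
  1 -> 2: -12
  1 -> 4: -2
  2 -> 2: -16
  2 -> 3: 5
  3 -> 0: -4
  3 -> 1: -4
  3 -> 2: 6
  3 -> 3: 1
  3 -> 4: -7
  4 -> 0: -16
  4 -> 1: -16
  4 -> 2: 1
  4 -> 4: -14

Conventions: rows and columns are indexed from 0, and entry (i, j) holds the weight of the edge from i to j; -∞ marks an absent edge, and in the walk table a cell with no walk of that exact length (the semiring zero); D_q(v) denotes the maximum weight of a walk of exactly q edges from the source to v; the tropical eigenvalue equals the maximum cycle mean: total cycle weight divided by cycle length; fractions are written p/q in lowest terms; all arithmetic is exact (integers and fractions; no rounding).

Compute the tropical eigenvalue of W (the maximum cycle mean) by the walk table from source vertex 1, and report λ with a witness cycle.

q=0: [-∞, 0, -∞, -∞, -∞]
q=1: [-3, -18, -12, -∞, -2]
q=2: [-3, -1, -1, -7, -4]
q=3: [-3, -1, -1, 4, -3]
q=4: [0, 0, 10, 5, -3]
q=5: [1, 2, 11, 15, -1]
Optimal cycle mean attained by: cycle 2->3->2, total 5 + 6, length 2.
Answer: λ = 11/2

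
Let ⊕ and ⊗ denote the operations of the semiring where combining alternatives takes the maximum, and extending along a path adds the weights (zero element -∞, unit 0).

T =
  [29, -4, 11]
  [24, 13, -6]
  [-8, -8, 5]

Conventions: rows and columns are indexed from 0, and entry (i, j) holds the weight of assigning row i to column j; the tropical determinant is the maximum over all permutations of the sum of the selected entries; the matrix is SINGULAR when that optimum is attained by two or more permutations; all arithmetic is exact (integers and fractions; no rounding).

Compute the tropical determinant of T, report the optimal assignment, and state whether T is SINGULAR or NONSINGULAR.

σ = (0, 1, 2): 29 + 13 + 5 = 47
σ = (0, 2, 1): 29 + (-6) + (-8) = 15
σ = (1, 0, 2): (-4) + 24 + 5 = 25
σ = (1, 2, 0): (-4) + (-6) + (-8) = -18
σ = (2, 0, 1): 11 + 24 + (-8) = 27
σ = (2, 1, 0): 11 + 13 + (-8) = 16
Optimal value attained by: σ = (0, 1, 2).
Answer: det⊕(T) = 47; verdict: NONSINGULAR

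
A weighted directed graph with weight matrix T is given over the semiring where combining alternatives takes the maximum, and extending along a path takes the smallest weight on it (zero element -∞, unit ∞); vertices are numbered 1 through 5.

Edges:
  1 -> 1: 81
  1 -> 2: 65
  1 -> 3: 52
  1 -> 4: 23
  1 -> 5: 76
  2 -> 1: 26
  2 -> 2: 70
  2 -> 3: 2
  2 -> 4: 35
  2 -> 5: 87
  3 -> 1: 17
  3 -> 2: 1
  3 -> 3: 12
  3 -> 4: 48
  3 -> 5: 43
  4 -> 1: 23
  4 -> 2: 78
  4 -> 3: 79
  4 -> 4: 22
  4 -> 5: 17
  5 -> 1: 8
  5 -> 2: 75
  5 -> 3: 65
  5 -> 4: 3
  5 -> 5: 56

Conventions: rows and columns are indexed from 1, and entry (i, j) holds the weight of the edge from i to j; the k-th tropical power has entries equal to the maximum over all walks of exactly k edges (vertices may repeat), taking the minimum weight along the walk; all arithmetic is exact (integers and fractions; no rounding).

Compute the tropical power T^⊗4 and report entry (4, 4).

T^⊗2:
  [81, 75, 65, 48, 76]
  [26, 75, 65, 35, 70]
  [23, 48, 48, 22, 43]
  [26, 70, 23, 48, 78]
  [26, 70, 56, 48, 75]
T^⊗3:
  [81, 75, 65, 48, 76]
  [26, 70, 65, 48, 75]
  [26, 48, 43, 48, 48]
  [26, 75, 65, 35, 70]
  [26, 75, 65, 48, 70]
T^⊗4:
  [81, 75, 65, 48, 76]
  [26, 75, 65, 48, 70]
  [26, 48, 48, 43, 48]
  [26, 70, 65, 48, 75]
  [26, 70, 65, 48, 75]
Key observation: the optimum is the walk 4->2->5->3->4, with weight 78 min 87 min 65 min 48 = 48.
Optimal value attained by: walk 4->2->5->3->4.
Answer: (T^⊗4)[4][4] = 48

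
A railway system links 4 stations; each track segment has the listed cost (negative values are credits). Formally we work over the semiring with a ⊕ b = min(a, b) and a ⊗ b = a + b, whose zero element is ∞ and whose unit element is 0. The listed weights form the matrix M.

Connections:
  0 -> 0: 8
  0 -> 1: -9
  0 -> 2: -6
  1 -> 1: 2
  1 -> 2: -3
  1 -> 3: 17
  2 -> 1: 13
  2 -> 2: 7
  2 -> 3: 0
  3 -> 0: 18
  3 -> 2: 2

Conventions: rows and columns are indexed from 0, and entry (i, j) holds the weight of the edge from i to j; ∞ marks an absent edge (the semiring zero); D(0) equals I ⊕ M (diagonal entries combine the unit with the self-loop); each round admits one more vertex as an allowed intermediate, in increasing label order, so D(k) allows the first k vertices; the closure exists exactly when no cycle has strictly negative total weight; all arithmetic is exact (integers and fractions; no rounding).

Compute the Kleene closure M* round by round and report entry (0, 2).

D(0):
  [0, -9, -6, ∞]
  [∞, 0, -3, 17]
  [∞, 13, 0, 0]
  [18, ∞, 2, 0]
D(1):
  [0, -9, -6, ∞]
  [∞, 0, -3, 17]
  [∞, 13, 0, 0]
  [18, 9, 2, 0]
D(2):
  [0, -9, -12, 8]
  [∞, 0, -3, 17]
  [∞, 13, 0, 0]
  [18, 9, 2, 0]
D(3):
  [0, -9, -12, -12]
  [∞, 0, -3, -3]
  [∞, 13, 0, 0]
  [18, 9, 2, 0]
D(4):
  [0, -9, -12, -12]
  [15, 0, -3, -3]
  [18, 9, 0, 0]
  [18, 9, 2, 0]
Answer: M*[0][2] = -12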